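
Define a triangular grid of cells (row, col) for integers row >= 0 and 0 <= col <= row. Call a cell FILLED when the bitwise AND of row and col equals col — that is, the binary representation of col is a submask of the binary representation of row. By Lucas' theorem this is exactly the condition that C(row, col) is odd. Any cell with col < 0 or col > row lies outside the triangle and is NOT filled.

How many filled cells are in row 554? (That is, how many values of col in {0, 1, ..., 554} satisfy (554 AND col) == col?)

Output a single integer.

554 in binary = 1000101010
popcount(554) = number of 1-bits in 1000101010 = 4
A col c satisfies (554 AND c) == c iff every set bit of c is also set in 554; each of the 4 set bits of 554 can independently be on or off in c.
count = 2^4 = 16

Answer: 16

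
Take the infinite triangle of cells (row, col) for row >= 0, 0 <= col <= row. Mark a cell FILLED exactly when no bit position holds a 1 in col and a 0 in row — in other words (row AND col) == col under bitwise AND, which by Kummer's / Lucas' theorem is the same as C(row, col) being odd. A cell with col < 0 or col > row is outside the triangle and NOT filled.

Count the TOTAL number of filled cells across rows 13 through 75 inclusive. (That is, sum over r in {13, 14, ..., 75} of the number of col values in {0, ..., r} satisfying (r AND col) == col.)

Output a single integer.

r13=1101 pc3: +8 =8
r14=1110 pc3: +8 =16
r15=1111 pc4: +16 =32
r16=10000 pc1: +2 =34
r17=10001 pc2: +4 =38
r18=10010 pc2: +4 =42
r19=10011 pc3: +8 =50
r20=10100 pc2: +4 =54
r21=10101 pc3: +8 =62
r22=10110 pc3: +8 =70
r23=10111 pc4: +16 =86
r24=11000 pc2: +4 =90
r25=11001 pc3: +8 =98
r26=11010 pc3: +8 =106
r27=11011 pc4: +16 =122
r28=11100 pc3: +8 =130
r29=11101 pc4: +16 =146
r30=11110 pc4: +16 =162
r31=11111 pc5: +32 =194
r32=100000 pc1: +2 =196
r33=100001 pc2: +4 =200
r34=100010 pc2: +4 =204
r35=100011 pc3: +8 =212
r36=100100 pc2: +4 =216
r37=100101 pc3: +8 =224
r38=100110 pc3: +8 =232
r39=100111 pc4: +16 =248
r40=101000 pc2: +4 =252
r41=101001 pc3: +8 =260
r42=101010 pc3: +8 =268
r43=101011 pc4: +16 =284
r44=101100 pc3: +8 =292
r45=101101 pc4: +16 =308
r46=101110 pc4: +16 =324
r47=101111 pc5: +32 =356
r48=110000 pc2: +4 =360
r49=110001 pc3: +8 =368
r50=110010 pc3: +8 =376
r51=110011 pc4: +16 =392
r52=110100 pc3: +8 =400
r53=110101 pc4: +16 =416
r54=110110 pc4: +16 =432
r55=110111 pc5: +32 =464
r56=111000 pc3: +8 =472
r57=111001 pc4: +16 =488
r58=111010 pc4: +16 =504
r59=111011 pc5: +32 =536
r60=111100 pc4: +16 =552
r61=111101 pc5: +32 =584
r62=111110 pc5: +32 =616
r63=111111 pc6: +64 =680
r64=1000000 pc1: +2 =682
r65=1000001 pc2: +4 =686
r66=1000010 pc2: +4 =690
r67=1000011 pc3: +8 =698
r68=1000100 pc2: +4 =702
r69=1000101 pc3: +8 =710
r70=1000110 pc3: +8 =718
r71=1000111 pc4: +16 =734
r72=1001000 pc2: +4 =738
r73=1001001 pc3: +8 =746
r74=1001010 pc3: +8 =754
r75=1001011 pc4: +16 =770

Answer: 770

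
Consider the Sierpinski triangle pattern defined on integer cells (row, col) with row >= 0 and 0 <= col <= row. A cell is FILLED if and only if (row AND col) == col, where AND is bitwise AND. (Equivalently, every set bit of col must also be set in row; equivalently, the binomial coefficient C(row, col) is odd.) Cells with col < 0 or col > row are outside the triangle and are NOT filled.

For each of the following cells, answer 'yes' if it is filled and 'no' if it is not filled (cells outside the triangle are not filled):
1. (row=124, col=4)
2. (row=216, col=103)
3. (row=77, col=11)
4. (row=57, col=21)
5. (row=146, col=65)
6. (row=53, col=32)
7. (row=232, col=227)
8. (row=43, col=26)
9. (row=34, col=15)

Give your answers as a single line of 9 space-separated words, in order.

(124,4): row=0b1111100, col=0b100, row AND col = 0b100 = 4; 4 == 4 -> filled
(216,103): row=0b11011000, col=0b1100111, row AND col = 0b1000000 = 64; 64 != 103 -> empty
(77,11): row=0b1001101, col=0b1011, row AND col = 0b1001 = 9; 9 != 11 -> empty
(57,21): row=0b111001, col=0b10101, row AND col = 0b10001 = 17; 17 != 21 -> empty
(146,65): row=0b10010010, col=0b1000001, row AND col = 0b0 = 0; 0 != 65 -> empty
(53,32): row=0b110101, col=0b100000, row AND col = 0b100000 = 32; 32 == 32 -> filled
(232,227): row=0b11101000, col=0b11100011, row AND col = 0b11100000 = 224; 224 != 227 -> empty
(43,26): row=0b101011, col=0b11010, row AND col = 0b1010 = 10; 10 != 26 -> empty
(34,15): row=0b100010, col=0b1111, row AND col = 0b10 = 2; 2 != 15 -> empty

Answer: yes no no no no yes no no no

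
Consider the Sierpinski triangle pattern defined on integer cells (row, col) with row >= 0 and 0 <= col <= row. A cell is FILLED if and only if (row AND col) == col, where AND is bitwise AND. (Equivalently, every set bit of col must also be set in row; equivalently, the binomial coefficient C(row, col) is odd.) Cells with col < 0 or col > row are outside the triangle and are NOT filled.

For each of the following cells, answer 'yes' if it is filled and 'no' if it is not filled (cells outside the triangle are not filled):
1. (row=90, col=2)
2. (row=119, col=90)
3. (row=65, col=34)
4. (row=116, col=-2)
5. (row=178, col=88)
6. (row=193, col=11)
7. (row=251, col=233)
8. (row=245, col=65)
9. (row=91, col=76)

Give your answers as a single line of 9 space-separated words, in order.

(90,2): row=0b1011010, col=0b10, row AND col = 0b10 = 2; 2 == 2 -> filled
(119,90): row=0b1110111, col=0b1011010, row AND col = 0b1010010 = 82; 82 != 90 -> empty
(65,34): row=0b1000001, col=0b100010, row AND col = 0b0 = 0; 0 != 34 -> empty
(116,-2): col outside [0, 116] -> not filled
(178,88): row=0b10110010, col=0b1011000, row AND col = 0b10000 = 16; 16 != 88 -> empty
(193,11): row=0b11000001, col=0b1011, row AND col = 0b1 = 1; 1 != 11 -> empty
(251,233): row=0b11111011, col=0b11101001, row AND col = 0b11101001 = 233; 233 == 233 -> filled
(245,65): row=0b11110101, col=0b1000001, row AND col = 0b1000001 = 65; 65 == 65 -> filled
(91,76): row=0b1011011, col=0b1001100, row AND col = 0b1001000 = 72; 72 != 76 -> empty

Answer: yes no no no no no yes yes no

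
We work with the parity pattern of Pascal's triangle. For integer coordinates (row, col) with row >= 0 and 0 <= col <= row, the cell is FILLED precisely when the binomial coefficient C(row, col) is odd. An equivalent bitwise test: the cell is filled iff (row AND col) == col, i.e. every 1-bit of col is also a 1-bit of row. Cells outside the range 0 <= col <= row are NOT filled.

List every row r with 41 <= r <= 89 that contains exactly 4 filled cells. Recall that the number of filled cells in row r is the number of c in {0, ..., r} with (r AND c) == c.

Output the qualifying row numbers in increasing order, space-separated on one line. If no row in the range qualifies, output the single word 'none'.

Row r has 2^popcount(r) filled cells, so we need popcount(r) = log2(4) = 2.
Scan r = 41..89 and keep those with exactly 2 one-bits:
r=41=101001 popcount=3 -> skip
r=42=101010 popcount=3 -> skip
r=43=101011 popcount=4 -> skip
r=44=101100 popcount=3 -> skip
r=45=101101 popcount=4 -> skip
r=46=101110 popcount=4 -> skip
r=47=101111 popcount=5 -> skip
r=48=110000 popcount=2 -> KEEP
r=49=110001 popcount=3 -> skip
r=50=110010 popcount=3 -> skip
r=51=110011 popcount=4 -> skip
r=52=110100 popcount=3 -> skip
r=53=110101 popcount=4 -> skip
r=54=110110 popcount=4 -> skip
r=55=110111 popcount=5 -> skip
r=56=111000 popcount=3 -> skip
r=57=111001 popcount=4 -> skip
r=58=111010 popcount=4 -> skip
r=59=111011 popcount=5 -> skip
r=60=111100 popcount=4 -> skip
r=61=111101 popcount=5 -> skip
r=62=111110 popcount=5 -> skip
r=63=111111 popcount=6 -> skip
r=64=1000000 popcount=1 -> skip
r=65=1000001 popcount=2 -> KEEP
r=66=1000010 popcount=2 -> KEEP
r=67=1000011 popcount=3 -> skip
r=68=1000100 popcount=2 -> KEEP
r=69=1000101 popcount=3 -> skip
r=70=1000110 popcount=3 -> skip
r=71=1000111 popcount=4 -> skip
r=72=1001000 popcount=2 -> KEEP
r=73=1001001 popcount=3 -> skip
r=74=1001010 popcount=3 -> skip
r=75=1001011 popcount=4 -> skip
r=76=1001100 popcount=3 -> skip
r=77=1001101 popcount=4 -> skip
r=78=1001110 popcount=4 -> skip
r=79=1001111 popcount=5 -> skip
r=80=1010000 popcount=2 -> KEEP
r=81=1010001 popcount=3 -> skip
r=82=1010010 popcount=3 -> skip
r=83=1010011 popcount=4 -> skip
r=84=1010100 popcount=3 -> skip
r=85=1010101 popcount=4 -> skip
r=86=1010110 popcount=4 -> skip
r=87=1010111 popcount=5 -> skip
r=88=1011000 popcount=3 -> skip
r=89=1011001 popcount=4 -> skip
Kept rows: 48 65 66 68 72 80

Answer: 48 65 66 68 72 80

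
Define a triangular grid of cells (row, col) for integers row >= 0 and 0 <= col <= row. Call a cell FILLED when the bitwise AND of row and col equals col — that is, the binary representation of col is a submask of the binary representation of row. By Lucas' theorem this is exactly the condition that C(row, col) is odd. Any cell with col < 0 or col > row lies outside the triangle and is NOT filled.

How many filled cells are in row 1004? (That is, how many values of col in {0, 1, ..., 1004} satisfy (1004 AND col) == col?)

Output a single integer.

1004 in binary = 1111101100
popcount(1004) = number of 1-bits in 1111101100 = 7
A col c satisfies (1004 AND c) == c iff every set bit of c is also set in 1004; each of the 7 set bits of 1004 can independently be on or off in c.
count = 2^7 = 128

Answer: 128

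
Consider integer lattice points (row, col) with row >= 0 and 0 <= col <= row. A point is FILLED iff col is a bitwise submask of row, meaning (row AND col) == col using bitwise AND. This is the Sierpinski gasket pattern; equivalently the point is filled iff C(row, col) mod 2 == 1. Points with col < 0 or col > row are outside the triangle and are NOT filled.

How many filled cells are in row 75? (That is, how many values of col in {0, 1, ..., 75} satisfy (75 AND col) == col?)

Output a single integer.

75 in binary = 1001011
popcount(75) = number of 1-bits in 1001011 = 4
A col c satisfies (75 AND c) == c iff every set bit of c is also set in 75; each of the 4 set bits of 75 can independently be on or off in c.
count = 2^4 = 16

Answer: 16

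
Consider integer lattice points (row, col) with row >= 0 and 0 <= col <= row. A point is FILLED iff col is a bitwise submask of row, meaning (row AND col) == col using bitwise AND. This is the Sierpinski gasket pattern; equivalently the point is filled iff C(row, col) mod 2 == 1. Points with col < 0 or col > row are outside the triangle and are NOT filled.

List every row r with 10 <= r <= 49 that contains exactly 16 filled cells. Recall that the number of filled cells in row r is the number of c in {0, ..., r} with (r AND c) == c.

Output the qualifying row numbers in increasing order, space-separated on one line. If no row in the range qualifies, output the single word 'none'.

Answer: 15 23 27 29 30 39 43 45 46

Derivation:
Row r has 2^popcount(r) filled cells, so we need popcount(r) = log2(16) = 4.
Scan r = 10..49 and keep those with exactly 4 one-bits:
r=10=1010 popcount=2 -> skip
r=11=1011 popcount=3 -> skip
r=12=1100 popcount=2 -> skip
r=13=1101 popcount=3 -> skip
r=14=1110 popcount=3 -> skip
r=15=1111 popcount=4 -> KEEP
r=16=10000 popcount=1 -> skip
r=17=10001 popcount=2 -> skip
r=18=10010 popcount=2 -> skip
r=19=10011 popcount=3 -> skip
r=20=10100 popcount=2 -> skip
r=21=10101 popcount=3 -> skip
r=22=10110 popcount=3 -> skip
r=23=10111 popcount=4 -> KEEP
r=24=11000 popcount=2 -> skip
r=25=11001 popcount=3 -> skip
r=26=11010 popcount=3 -> skip
r=27=11011 popcount=4 -> KEEP
r=28=11100 popcount=3 -> skip
r=29=11101 popcount=4 -> KEEP
r=30=11110 popcount=4 -> KEEP
r=31=11111 popcount=5 -> skip
r=32=100000 popcount=1 -> skip
r=33=100001 popcount=2 -> skip
r=34=100010 popcount=2 -> skip
r=35=100011 popcount=3 -> skip
r=36=100100 popcount=2 -> skip
r=37=100101 popcount=3 -> skip
r=38=100110 popcount=3 -> skip
r=39=100111 popcount=4 -> KEEP
r=40=101000 popcount=2 -> skip
r=41=101001 popcount=3 -> skip
r=42=101010 popcount=3 -> skip
r=43=101011 popcount=4 -> KEEP
r=44=101100 popcount=3 -> skip
r=45=101101 popcount=4 -> KEEP
r=46=101110 popcount=4 -> KEEP
r=47=101111 popcount=5 -> skip
r=48=110000 popcount=2 -> skip
r=49=110001 popcount=3 -> skip
Kept rows: 15 23 27 29 30 39 43 45 46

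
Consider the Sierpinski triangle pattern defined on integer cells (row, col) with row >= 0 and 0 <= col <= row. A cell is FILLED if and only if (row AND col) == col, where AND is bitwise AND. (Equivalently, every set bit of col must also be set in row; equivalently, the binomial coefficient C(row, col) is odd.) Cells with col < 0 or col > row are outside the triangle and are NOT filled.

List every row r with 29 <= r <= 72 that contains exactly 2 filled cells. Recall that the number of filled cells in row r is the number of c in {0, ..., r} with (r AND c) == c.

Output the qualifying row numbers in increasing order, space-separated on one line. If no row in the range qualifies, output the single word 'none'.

Answer: 32 64

Derivation:
Row r has 2^popcount(r) filled cells, so we need popcount(r) = log2(2) = 1.
Scan r = 29..72 and keep those with exactly 1 one-bits:
r=29=11101 popcount=4 -> skip
r=30=11110 popcount=4 -> skip
r=31=11111 popcount=5 -> skip
r=32=100000 popcount=1 -> KEEP
r=33=100001 popcount=2 -> skip
r=34=100010 popcount=2 -> skip
r=35=100011 popcount=3 -> skip
r=36=100100 popcount=2 -> skip
r=37=100101 popcount=3 -> skip
r=38=100110 popcount=3 -> skip
r=39=100111 popcount=4 -> skip
r=40=101000 popcount=2 -> skip
r=41=101001 popcount=3 -> skip
r=42=101010 popcount=3 -> skip
r=43=101011 popcount=4 -> skip
r=44=101100 popcount=3 -> skip
r=45=101101 popcount=4 -> skip
r=46=101110 popcount=4 -> skip
r=47=101111 popcount=5 -> skip
r=48=110000 popcount=2 -> skip
r=49=110001 popcount=3 -> skip
r=50=110010 popcount=3 -> skip
r=51=110011 popcount=4 -> skip
r=52=110100 popcount=3 -> skip
r=53=110101 popcount=4 -> skip
r=54=110110 popcount=4 -> skip
r=55=110111 popcount=5 -> skip
r=56=111000 popcount=3 -> skip
r=57=111001 popcount=4 -> skip
r=58=111010 popcount=4 -> skip
r=59=111011 popcount=5 -> skip
r=60=111100 popcount=4 -> skip
r=61=111101 popcount=5 -> skip
r=62=111110 popcount=5 -> skip
r=63=111111 popcount=6 -> skip
r=64=1000000 popcount=1 -> KEEP
r=65=1000001 popcount=2 -> skip
r=66=1000010 popcount=2 -> skip
r=67=1000011 popcount=3 -> skip
r=68=1000100 popcount=2 -> skip
r=69=1000101 popcount=3 -> skip
r=70=1000110 popcount=3 -> skip
r=71=1000111 popcount=4 -> skip
r=72=1001000 popcount=2 -> skip
Kept rows: 32 64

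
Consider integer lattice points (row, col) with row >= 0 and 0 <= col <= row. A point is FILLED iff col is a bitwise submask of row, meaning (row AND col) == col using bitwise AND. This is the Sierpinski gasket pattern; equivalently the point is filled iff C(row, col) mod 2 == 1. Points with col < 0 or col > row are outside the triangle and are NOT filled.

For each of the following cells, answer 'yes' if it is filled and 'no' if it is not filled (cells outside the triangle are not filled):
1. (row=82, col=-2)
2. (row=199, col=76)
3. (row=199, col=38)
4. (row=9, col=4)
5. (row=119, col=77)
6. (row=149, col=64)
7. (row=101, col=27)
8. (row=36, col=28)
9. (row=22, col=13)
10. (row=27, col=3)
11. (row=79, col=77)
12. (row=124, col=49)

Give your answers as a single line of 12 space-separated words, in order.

(82,-2): col outside [0, 82] -> not filled
(199,76): row=0b11000111, col=0b1001100, row AND col = 0b1000100 = 68; 68 != 76 -> empty
(199,38): row=0b11000111, col=0b100110, row AND col = 0b110 = 6; 6 != 38 -> empty
(9,4): row=0b1001, col=0b100, row AND col = 0b0 = 0; 0 != 4 -> empty
(119,77): row=0b1110111, col=0b1001101, row AND col = 0b1000101 = 69; 69 != 77 -> empty
(149,64): row=0b10010101, col=0b1000000, row AND col = 0b0 = 0; 0 != 64 -> empty
(101,27): row=0b1100101, col=0b11011, row AND col = 0b1 = 1; 1 != 27 -> empty
(36,28): row=0b100100, col=0b11100, row AND col = 0b100 = 4; 4 != 28 -> empty
(22,13): row=0b10110, col=0b1101, row AND col = 0b100 = 4; 4 != 13 -> empty
(27,3): row=0b11011, col=0b11, row AND col = 0b11 = 3; 3 == 3 -> filled
(79,77): row=0b1001111, col=0b1001101, row AND col = 0b1001101 = 77; 77 == 77 -> filled
(124,49): row=0b1111100, col=0b110001, row AND col = 0b110000 = 48; 48 != 49 -> empty

Answer: no no no no no no no no no yes yes no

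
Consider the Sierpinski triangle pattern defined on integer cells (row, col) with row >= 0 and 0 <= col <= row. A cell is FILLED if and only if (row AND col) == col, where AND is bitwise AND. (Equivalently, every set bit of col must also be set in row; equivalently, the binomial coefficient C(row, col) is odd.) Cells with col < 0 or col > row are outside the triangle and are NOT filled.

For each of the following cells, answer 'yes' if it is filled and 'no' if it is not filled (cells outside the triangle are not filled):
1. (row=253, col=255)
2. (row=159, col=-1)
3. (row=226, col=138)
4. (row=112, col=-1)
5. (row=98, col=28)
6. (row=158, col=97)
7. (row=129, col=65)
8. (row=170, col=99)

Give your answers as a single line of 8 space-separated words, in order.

Answer: no no no no no no no no

Derivation:
(253,255): col outside [0, 253] -> not filled
(159,-1): col outside [0, 159] -> not filled
(226,138): row=0b11100010, col=0b10001010, row AND col = 0b10000010 = 130; 130 != 138 -> empty
(112,-1): col outside [0, 112] -> not filled
(98,28): row=0b1100010, col=0b11100, row AND col = 0b0 = 0; 0 != 28 -> empty
(158,97): row=0b10011110, col=0b1100001, row AND col = 0b0 = 0; 0 != 97 -> empty
(129,65): row=0b10000001, col=0b1000001, row AND col = 0b1 = 1; 1 != 65 -> empty
(170,99): row=0b10101010, col=0b1100011, row AND col = 0b100010 = 34; 34 != 99 -> empty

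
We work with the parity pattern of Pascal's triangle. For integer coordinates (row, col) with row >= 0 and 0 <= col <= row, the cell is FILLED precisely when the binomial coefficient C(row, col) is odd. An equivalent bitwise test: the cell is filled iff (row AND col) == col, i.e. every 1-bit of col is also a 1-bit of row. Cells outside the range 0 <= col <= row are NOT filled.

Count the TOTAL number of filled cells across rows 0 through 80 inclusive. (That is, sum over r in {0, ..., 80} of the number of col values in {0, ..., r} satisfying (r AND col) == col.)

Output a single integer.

r0=0 pc0: +1 =1
r1=1 pc1: +2 =3
r2=10 pc1: +2 =5
r3=11 pc2: +4 =9
r4=100 pc1: +2 =11
r5=101 pc2: +4 =15
r6=110 pc2: +4 =19
r7=111 pc3: +8 =27
r8=1000 pc1: +2 =29
r9=1001 pc2: +4 =33
r10=1010 pc2: +4 =37
r11=1011 pc3: +8 =45
r12=1100 pc2: +4 =49
r13=1101 pc3: +8 =57
r14=1110 pc3: +8 =65
r15=1111 pc4: +16 =81
r16=10000 pc1: +2 =83
r17=10001 pc2: +4 =87
r18=10010 pc2: +4 =91
r19=10011 pc3: +8 =99
r20=10100 pc2: +4 =103
r21=10101 pc3: +8 =111
r22=10110 pc3: +8 =119
r23=10111 pc4: +16 =135
r24=11000 pc2: +4 =139
r25=11001 pc3: +8 =147
r26=11010 pc3: +8 =155
r27=11011 pc4: +16 =171
r28=11100 pc3: +8 =179
r29=11101 pc4: +16 =195
r30=11110 pc4: +16 =211
r31=11111 pc5: +32 =243
r32=100000 pc1: +2 =245
r33=100001 pc2: +4 =249
r34=100010 pc2: +4 =253
r35=100011 pc3: +8 =261
r36=100100 pc2: +4 =265
r37=100101 pc3: +8 =273
r38=100110 pc3: +8 =281
r39=100111 pc4: +16 =297
r40=101000 pc2: +4 =301
r41=101001 pc3: +8 =309
r42=101010 pc3: +8 =317
r43=101011 pc4: +16 =333
r44=101100 pc3: +8 =341
r45=101101 pc4: +16 =357
r46=101110 pc4: +16 =373
r47=101111 pc5: +32 =405
r48=110000 pc2: +4 =409
r49=110001 pc3: +8 =417
r50=110010 pc3: +8 =425
r51=110011 pc4: +16 =441
r52=110100 pc3: +8 =449
r53=110101 pc4: +16 =465
r54=110110 pc4: +16 =481
r55=110111 pc5: +32 =513
r56=111000 pc3: +8 =521
r57=111001 pc4: +16 =537
r58=111010 pc4: +16 =553
r59=111011 pc5: +32 =585
r60=111100 pc4: +16 =601
r61=111101 pc5: +32 =633
r62=111110 pc5: +32 =665
r63=111111 pc6: +64 =729
r64=1000000 pc1: +2 =731
r65=1000001 pc2: +4 =735
r66=1000010 pc2: +4 =739
r67=1000011 pc3: +8 =747
r68=1000100 pc2: +4 =751
r69=1000101 pc3: +8 =759
r70=1000110 pc3: +8 =767
r71=1000111 pc4: +16 =783
r72=1001000 pc2: +4 =787
r73=1001001 pc3: +8 =795
r74=1001010 pc3: +8 =803
r75=1001011 pc4: +16 =819
r76=1001100 pc3: +8 =827
r77=1001101 pc4: +16 =843
r78=1001110 pc4: +16 =859
r79=1001111 pc5: +32 =891
r80=1010000 pc2: +4 =895

Answer: 895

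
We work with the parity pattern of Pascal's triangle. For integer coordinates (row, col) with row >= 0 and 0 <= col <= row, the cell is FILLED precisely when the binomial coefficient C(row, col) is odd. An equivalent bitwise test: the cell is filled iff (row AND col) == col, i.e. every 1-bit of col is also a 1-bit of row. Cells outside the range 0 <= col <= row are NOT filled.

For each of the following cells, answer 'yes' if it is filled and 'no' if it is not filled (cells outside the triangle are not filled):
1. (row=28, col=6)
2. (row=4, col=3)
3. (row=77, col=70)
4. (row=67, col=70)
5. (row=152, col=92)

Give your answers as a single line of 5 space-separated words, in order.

Answer: no no no no no

Derivation:
(28,6): row=0b11100, col=0b110, row AND col = 0b100 = 4; 4 != 6 -> empty
(4,3): row=0b100, col=0b11, row AND col = 0b0 = 0; 0 != 3 -> empty
(77,70): row=0b1001101, col=0b1000110, row AND col = 0b1000100 = 68; 68 != 70 -> empty
(67,70): col outside [0, 67] -> not filled
(152,92): row=0b10011000, col=0b1011100, row AND col = 0b11000 = 24; 24 != 92 -> empty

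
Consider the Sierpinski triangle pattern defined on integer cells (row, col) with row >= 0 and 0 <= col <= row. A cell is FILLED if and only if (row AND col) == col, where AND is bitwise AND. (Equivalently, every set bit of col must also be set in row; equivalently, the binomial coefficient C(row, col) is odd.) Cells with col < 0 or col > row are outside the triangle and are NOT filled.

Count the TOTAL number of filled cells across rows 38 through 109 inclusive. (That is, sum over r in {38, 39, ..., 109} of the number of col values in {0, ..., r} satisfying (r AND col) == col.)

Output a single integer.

r38=100110 pc3: +8 =8
r39=100111 pc4: +16 =24
r40=101000 pc2: +4 =28
r41=101001 pc3: +8 =36
r42=101010 pc3: +8 =44
r43=101011 pc4: +16 =60
r44=101100 pc3: +8 =68
r45=101101 pc4: +16 =84
r46=101110 pc4: +16 =100
r47=101111 pc5: +32 =132
r48=110000 pc2: +4 =136
r49=110001 pc3: +8 =144
r50=110010 pc3: +8 =152
r51=110011 pc4: +16 =168
r52=110100 pc3: +8 =176
r53=110101 pc4: +16 =192
r54=110110 pc4: +16 =208
r55=110111 pc5: +32 =240
r56=111000 pc3: +8 =248
r57=111001 pc4: +16 =264
r58=111010 pc4: +16 =280
r59=111011 pc5: +32 =312
r60=111100 pc4: +16 =328
r61=111101 pc5: +32 =360
r62=111110 pc5: +32 =392
r63=111111 pc6: +64 =456
r64=1000000 pc1: +2 =458
r65=1000001 pc2: +4 =462
r66=1000010 pc2: +4 =466
r67=1000011 pc3: +8 =474
r68=1000100 pc2: +4 =478
r69=1000101 pc3: +8 =486
r70=1000110 pc3: +8 =494
r71=1000111 pc4: +16 =510
r72=1001000 pc2: +4 =514
r73=1001001 pc3: +8 =522
r74=1001010 pc3: +8 =530
r75=1001011 pc4: +16 =546
r76=1001100 pc3: +8 =554
r77=1001101 pc4: +16 =570
r78=1001110 pc4: +16 =586
r79=1001111 pc5: +32 =618
r80=1010000 pc2: +4 =622
r81=1010001 pc3: +8 =630
r82=1010010 pc3: +8 =638
r83=1010011 pc4: +16 =654
r84=1010100 pc3: +8 =662
r85=1010101 pc4: +16 =678
r86=1010110 pc4: +16 =694
r87=1010111 pc5: +32 =726
r88=1011000 pc3: +8 =734
r89=1011001 pc4: +16 =750
r90=1011010 pc4: +16 =766
r91=1011011 pc5: +32 =798
r92=1011100 pc4: +16 =814
r93=1011101 pc5: +32 =846
r94=1011110 pc5: +32 =878
r95=1011111 pc6: +64 =942
r96=1100000 pc2: +4 =946
r97=1100001 pc3: +8 =954
r98=1100010 pc3: +8 =962
r99=1100011 pc4: +16 =978
r100=1100100 pc3: +8 =986
r101=1100101 pc4: +16 =1002
r102=1100110 pc4: +16 =1018
r103=1100111 pc5: +32 =1050
r104=1101000 pc3: +8 =1058
r105=1101001 pc4: +16 =1074
r106=1101010 pc4: +16 =1090
r107=1101011 pc5: +32 =1122
r108=1101100 pc4: +16 =1138
r109=1101101 pc5: +32 =1170

Answer: 1170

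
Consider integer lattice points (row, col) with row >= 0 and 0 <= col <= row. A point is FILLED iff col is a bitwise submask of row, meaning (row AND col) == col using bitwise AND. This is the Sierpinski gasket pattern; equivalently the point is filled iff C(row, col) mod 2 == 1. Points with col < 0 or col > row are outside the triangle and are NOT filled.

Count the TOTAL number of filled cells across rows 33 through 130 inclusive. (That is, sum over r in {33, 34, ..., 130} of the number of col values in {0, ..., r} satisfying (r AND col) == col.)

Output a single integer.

r33=100001 pc2: +4 =4
r34=100010 pc2: +4 =8
r35=100011 pc3: +8 =16
r36=100100 pc2: +4 =20
r37=100101 pc3: +8 =28
r38=100110 pc3: +8 =36
r39=100111 pc4: +16 =52
r40=101000 pc2: +4 =56
r41=101001 pc3: +8 =64
r42=101010 pc3: +8 =72
r43=101011 pc4: +16 =88
r44=101100 pc3: +8 =96
r45=101101 pc4: +16 =112
r46=101110 pc4: +16 =128
r47=101111 pc5: +32 =160
r48=110000 pc2: +4 =164
r49=110001 pc3: +8 =172
r50=110010 pc3: +8 =180
r51=110011 pc4: +16 =196
r52=110100 pc3: +8 =204
r53=110101 pc4: +16 =220
r54=110110 pc4: +16 =236
r55=110111 pc5: +32 =268
r56=111000 pc3: +8 =276
r57=111001 pc4: +16 =292
r58=111010 pc4: +16 =308
r59=111011 pc5: +32 =340
r60=111100 pc4: +16 =356
r61=111101 pc5: +32 =388
r62=111110 pc5: +32 =420
r63=111111 pc6: +64 =484
r64=1000000 pc1: +2 =486
r65=1000001 pc2: +4 =490
r66=1000010 pc2: +4 =494
r67=1000011 pc3: +8 =502
r68=1000100 pc2: +4 =506
r69=1000101 pc3: +8 =514
r70=1000110 pc3: +8 =522
r71=1000111 pc4: +16 =538
r72=1001000 pc2: +4 =542
r73=1001001 pc3: +8 =550
r74=1001010 pc3: +8 =558
r75=1001011 pc4: +16 =574
r76=1001100 pc3: +8 =582
r77=1001101 pc4: +16 =598
r78=1001110 pc4: +16 =614
r79=1001111 pc5: +32 =646
r80=1010000 pc2: +4 =650
r81=1010001 pc3: +8 =658
r82=1010010 pc3: +8 =666
r83=1010011 pc4: +16 =682
r84=1010100 pc3: +8 =690
r85=1010101 pc4: +16 =706
r86=1010110 pc4: +16 =722
r87=1010111 pc5: +32 =754
r88=1011000 pc3: +8 =762
r89=1011001 pc4: +16 =778
r90=1011010 pc4: +16 =794
r91=1011011 pc5: +32 =826
r92=1011100 pc4: +16 =842
r93=1011101 pc5: +32 =874
r94=1011110 pc5: +32 =906
r95=1011111 pc6: +64 =970
r96=1100000 pc2: +4 =974
r97=1100001 pc3: +8 =982
r98=1100010 pc3: +8 =990
r99=1100011 pc4: +16 =1006
r100=1100100 pc3: +8 =1014
r101=1100101 pc4: +16 =1030
r102=1100110 pc4: +16 =1046
r103=1100111 pc5: +32 =1078
r104=1101000 pc3: +8 =1086
r105=1101001 pc4: +16 =1102
r106=1101010 pc4: +16 =1118
r107=1101011 pc5: +32 =1150
r108=1101100 pc4: +16 =1166
r109=1101101 pc5: +32 =1198
r110=1101110 pc5: +32 =1230
r111=1101111 pc6: +64 =1294
r112=1110000 pc3: +8 =1302
r113=1110001 pc4: +16 =1318
r114=1110010 pc4: +16 =1334
r115=1110011 pc5: +32 =1366
r116=1110100 pc4: +16 =1382
r117=1110101 pc5: +32 =1414
r118=1110110 pc5: +32 =1446
r119=1110111 pc6: +64 =1510
r120=1111000 pc4: +16 =1526
r121=1111001 pc5: +32 =1558
r122=1111010 pc5: +32 =1590
r123=1111011 pc6: +64 =1654
r124=1111100 pc5: +32 =1686
r125=1111101 pc6: +64 =1750
r126=1111110 pc6: +64 =1814
r127=1111111 pc7: +128 =1942
r128=10000000 pc1: +2 =1944
r129=10000001 pc2: +4 =1948
r130=10000010 pc2: +4 =1952

Answer: 1952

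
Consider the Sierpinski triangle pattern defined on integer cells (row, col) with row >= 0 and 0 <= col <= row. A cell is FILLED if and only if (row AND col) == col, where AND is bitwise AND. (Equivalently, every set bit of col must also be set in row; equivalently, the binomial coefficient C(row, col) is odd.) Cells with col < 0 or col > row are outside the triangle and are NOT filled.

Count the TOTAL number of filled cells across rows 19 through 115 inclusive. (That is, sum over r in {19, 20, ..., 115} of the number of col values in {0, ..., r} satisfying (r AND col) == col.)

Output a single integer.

Answer: 1520

Derivation:
r19=10011 pc3: +8 =8
r20=10100 pc2: +4 =12
r21=10101 pc3: +8 =20
r22=10110 pc3: +8 =28
r23=10111 pc4: +16 =44
r24=11000 pc2: +4 =48
r25=11001 pc3: +8 =56
r26=11010 pc3: +8 =64
r27=11011 pc4: +16 =80
r28=11100 pc3: +8 =88
r29=11101 pc4: +16 =104
r30=11110 pc4: +16 =120
r31=11111 pc5: +32 =152
r32=100000 pc1: +2 =154
r33=100001 pc2: +4 =158
r34=100010 pc2: +4 =162
r35=100011 pc3: +8 =170
r36=100100 pc2: +4 =174
r37=100101 pc3: +8 =182
r38=100110 pc3: +8 =190
r39=100111 pc4: +16 =206
r40=101000 pc2: +4 =210
r41=101001 pc3: +8 =218
r42=101010 pc3: +8 =226
r43=101011 pc4: +16 =242
r44=101100 pc3: +8 =250
r45=101101 pc4: +16 =266
r46=101110 pc4: +16 =282
r47=101111 pc5: +32 =314
r48=110000 pc2: +4 =318
r49=110001 pc3: +8 =326
r50=110010 pc3: +8 =334
r51=110011 pc4: +16 =350
r52=110100 pc3: +8 =358
r53=110101 pc4: +16 =374
r54=110110 pc4: +16 =390
r55=110111 pc5: +32 =422
r56=111000 pc3: +8 =430
r57=111001 pc4: +16 =446
r58=111010 pc4: +16 =462
r59=111011 pc5: +32 =494
r60=111100 pc4: +16 =510
r61=111101 pc5: +32 =542
r62=111110 pc5: +32 =574
r63=111111 pc6: +64 =638
r64=1000000 pc1: +2 =640
r65=1000001 pc2: +4 =644
r66=1000010 pc2: +4 =648
r67=1000011 pc3: +8 =656
r68=1000100 pc2: +4 =660
r69=1000101 pc3: +8 =668
r70=1000110 pc3: +8 =676
r71=1000111 pc4: +16 =692
r72=1001000 pc2: +4 =696
r73=1001001 pc3: +8 =704
r74=1001010 pc3: +8 =712
r75=1001011 pc4: +16 =728
r76=1001100 pc3: +8 =736
r77=1001101 pc4: +16 =752
r78=1001110 pc4: +16 =768
r79=1001111 pc5: +32 =800
r80=1010000 pc2: +4 =804
r81=1010001 pc3: +8 =812
r82=1010010 pc3: +8 =820
r83=1010011 pc4: +16 =836
r84=1010100 pc3: +8 =844
r85=1010101 pc4: +16 =860
r86=1010110 pc4: +16 =876
r87=1010111 pc5: +32 =908
r88=1011000 pc3: +8 =916
r89=1011001 pc4: +16 =932
r90=1011010 pc4: +16 =948
r91=1011011 pc5: +32 =980
r92=1011100 pc4: +16 =996
r93=1011101 pc5: +32 =1028
r94=1011110 pc5: +32 =1060
r95=1011111 pc6: +64 =1124
r96=1100000 pc2: +4 =1128
r97=1100001 pc3: +8 =1136
r98=1100010 pc3: +8 =1144
r99=1100011 pc4: +16 =1160
r100=1100100 pc3: +8 =1168
r101=1100101 pc4: +16 =1184
r102=1100110 pc4: +16 =1200
r103=1100111 pc5: +32 =1232
r104=1101000 pc3: +8 =1240
r105=1101001 pc4: +16 =1256
r106=1101010 pc4: +16 =1272
r107=1101011 pc5: +32 =1304
r108=1101100 pc4: +16 =1320
r109=1101101 pc5: +32 =1352
r110=1101110 pc5: +32 =1384
r111=1101111 pc6: +64 =1448
r112=1110000 pc3: +8 =1456
r113=1110001 pc4: +16 =1472
r114=1110010 pc4: +16 =1488
r115=1110011 pc5: +32 =1520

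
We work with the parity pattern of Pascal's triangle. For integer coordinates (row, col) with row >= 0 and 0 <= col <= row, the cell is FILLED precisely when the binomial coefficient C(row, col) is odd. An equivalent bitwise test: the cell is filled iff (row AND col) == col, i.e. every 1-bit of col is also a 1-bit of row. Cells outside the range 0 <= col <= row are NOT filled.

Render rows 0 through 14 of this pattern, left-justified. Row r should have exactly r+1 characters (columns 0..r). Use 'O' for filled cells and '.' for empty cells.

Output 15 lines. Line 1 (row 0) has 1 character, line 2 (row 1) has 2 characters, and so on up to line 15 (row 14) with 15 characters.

Answer: O
OO
O.O
OOOO
O...O
OO..OO
O.O.O.O
OOOOOOOO
O.......O
OO......OO
O.O.....O.O
OOOO....OOOO
O...O...O...O
OO..OO..OO..OO
O.O.O.O.O.O.O.O

Derivation:
r0=0: O
r1=1: OO
r2=10: O.O
r3=11: OOOO
r4=100: O...O
r5=101: OO..OO
r6=110: O.O.O.O
r7=111: OOOOOOOO
r8=1000: O.......O
r9=1001: OO......OO
r10=1010: O.O.....O.O
r11=1011: OOOO....OOOO
r12=1100: O...O...O...O
r13=1101: OO..OO..OO..OO
r14=1110: O.O.O.O.O.O.O.O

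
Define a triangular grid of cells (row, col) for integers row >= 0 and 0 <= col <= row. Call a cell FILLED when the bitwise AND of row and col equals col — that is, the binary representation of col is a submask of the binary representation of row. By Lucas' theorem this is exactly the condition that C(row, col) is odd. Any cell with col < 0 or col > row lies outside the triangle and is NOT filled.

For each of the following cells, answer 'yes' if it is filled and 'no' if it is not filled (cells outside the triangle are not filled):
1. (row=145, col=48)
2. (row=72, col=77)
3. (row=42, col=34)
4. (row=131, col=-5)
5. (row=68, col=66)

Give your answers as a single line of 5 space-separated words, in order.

Answer: no no yes no no

Derivation:
(145,48): row=0b10010001, col=0b110000, row AND col = 0b10000 = 16; 16 != 48 -> empty
(72,77): col outside [0, 72] -> not filled
(42,34): row=0b101010, col=0b100010, row AND col = 0b100010 = 34; 34 == 34 -> filled
(131,-5): col outside [0, 131] -> not filled
(68,66): row=0b1000100, col=0b1000010, row AND col = 0b1000000 = 64; 64 != 66 -> empty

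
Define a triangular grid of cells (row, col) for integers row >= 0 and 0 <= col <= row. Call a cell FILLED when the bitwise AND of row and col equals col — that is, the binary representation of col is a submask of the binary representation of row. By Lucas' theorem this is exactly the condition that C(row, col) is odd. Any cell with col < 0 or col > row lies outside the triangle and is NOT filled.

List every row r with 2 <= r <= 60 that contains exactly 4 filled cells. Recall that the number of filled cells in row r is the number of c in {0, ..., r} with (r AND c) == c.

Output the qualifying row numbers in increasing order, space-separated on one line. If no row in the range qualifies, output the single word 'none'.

Answer: 3 5 6 9 10 12 17 18 20 24 33 34 36 40 48

Derivation:
Row r has 2^popcount(r) filled cells, so we need popcount(r) = log2(4) = 2.
Scan r = 2..60 and keep those with exactly 2 one-bits:
r=2=10 popcount=1 -> skip
r=3=11 popcount=2 -> KEEP
r=4=100 popcount=1 -> skip
r=5=101 popcount=2 -> KEEP
r=6=110 popcount=2 -> KEEP
r=7=111 popcount=3 -> skip
r=8=1000 popcount=1 -> skip
r=9=1001 popcount=2 -> KEEP
r=10=1010 popcount=2 -> KEEP
r=11=1011 popcount=3 -> skip
r=12=1100 popcount=2 -> KEEP
r=13=1101 popcount=3 -> skip
r=14=1110 popcount=3 -> skip
r=15=1111 popcount=4 -> skip
r=16=10000 popcount=1 -> skip
r=17=10001 popcount=2 -> KEEP
r=18=10010 popcount=2 -> KEEP
r=19=10011 popcount=3 -> skip
r=20=10100 popcount=2 -> KEEP
r=21=10101 popcount=3 -> skip
r=22=10110 popcount=3 -> skip
r=23=10111 popcount=4 -> skip
r=24=11000 popcount=2 -> KEEP
r=25=11001 popcount=3 -> skip
r=26=11010 popcount=3 -> skip
r=27=11011 popcount=4 -> skip
r=28=11100 popcount=3 -> skip
r=29=11101 popcount=4 -> skip
r=30=11110 popcount=4 -> skip
r=31=11111 popcount=5 -> skip
r=32=100000 popcount=1 -> skip
r=33=100001 popcount=2 -> KEEP
r=34=100010 popcount=2 -> KEEP
r=35=100011 popcount=3 -> skip
r=36=100100 popcount=2 -> KEEP
r=37=100101 popcount=3 -> skip
r=38=100110 popcount=3 -> skip
r=39=100111 popcount=4 -> skip
r=40=101000 popcount=2 -> KEEP
r=41=101001 popcount=3 -> skip
r=42=101010 popcount=3 -> skip
r=43=101011 popcount=4 -> skip
r=44=101100 popcount=3 -> skip
r=45=101101 popcount=4 -> skip
r=46=101110 popcount=4 -> skip
r=47=101111 popcount=5 -> skip
r=48=110000 popcount=2 -> KEEP
r=49=110001 popcount=3 -> skip
r=50=110010 popcount=3 -> skip
r=51=110011 popcount=4 -> skip
r=52=110100 popcount=3 -> skip
r=53=110101 popcount=4 -> skip
r=54=110110 popcount=4 -> skip
r=55=110111 popcount=5 -> skip
r=56=111000 popcount=3 -> skip
r=57=111001 popcount=4 -> skip
r=58=111010 popcount=4 -> skip
r=59=111011 popcount=5 -> skip
r=60=111100 popcount=4 -> skip
Kept rows: 3 5 6 9 10 12 17 18 20 24 33 34 36 40 48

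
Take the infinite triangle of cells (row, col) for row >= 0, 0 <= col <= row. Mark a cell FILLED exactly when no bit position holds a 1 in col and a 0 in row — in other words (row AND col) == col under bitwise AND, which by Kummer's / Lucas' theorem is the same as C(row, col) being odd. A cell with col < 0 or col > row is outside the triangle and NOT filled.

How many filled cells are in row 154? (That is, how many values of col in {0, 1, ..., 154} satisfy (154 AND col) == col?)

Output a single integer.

154 in binary = 10011010
popcount(154) = number of 1-bits in 10011010 = 4
A col c satisfies (154 AND c) == c iff every set bit of c is also set in 154; each of the 4 set bits of 154 can independently be on or off in c.
count = 2^4 = 16

Answer: 16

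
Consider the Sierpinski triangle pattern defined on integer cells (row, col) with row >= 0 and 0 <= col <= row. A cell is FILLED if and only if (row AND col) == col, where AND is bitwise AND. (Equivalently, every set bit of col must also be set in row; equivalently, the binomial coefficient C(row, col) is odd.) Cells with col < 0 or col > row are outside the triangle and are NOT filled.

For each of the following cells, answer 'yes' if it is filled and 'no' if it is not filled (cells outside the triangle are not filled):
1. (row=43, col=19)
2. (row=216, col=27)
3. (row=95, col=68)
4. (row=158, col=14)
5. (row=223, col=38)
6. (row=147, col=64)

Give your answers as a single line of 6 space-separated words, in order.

Answer: no no yes yes no no

Derivation:
(43,19): row=0b101011, col=0b10011, row AND col = 0b11 = 3; 3 != 19 -> empty
(216,27): row=0b11011000, col=0b11011, row AND col = 0b11000 = 24; 24 != 27 -> empty
(95,68): row=0b1011111, col=0b1000100, row AND col = 0b1000100 = 68; 68 == 68 -> filled
(158,14): row=0b10011110, col=0b1110, row AND col = 0b1110 = 14; 14 == 14 -> filled
(223,38): row=0b11011111, col=0b100110, row AND col = 0b110 = 6; 6 != 38 -> empty
(147,64): row=0b10010011, col=0b1000000, row AND col = 0b0 = 0; 0 != 64 -> empty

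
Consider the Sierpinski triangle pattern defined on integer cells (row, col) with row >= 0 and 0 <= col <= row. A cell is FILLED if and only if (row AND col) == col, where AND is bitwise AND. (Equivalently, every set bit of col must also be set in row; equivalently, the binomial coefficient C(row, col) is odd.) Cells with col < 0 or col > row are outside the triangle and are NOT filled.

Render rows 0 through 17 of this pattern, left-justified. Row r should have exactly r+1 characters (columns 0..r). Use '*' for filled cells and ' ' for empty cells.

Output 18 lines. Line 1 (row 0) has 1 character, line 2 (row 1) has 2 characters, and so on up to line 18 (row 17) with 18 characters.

r0=0: *
r1=1: **
r2=10: * *
r3=11: ****
r4=100: *   *
r5=101: **  **
r6=110: * * * *
r7=111: ********
r8=1000: *       *
r9=1001: **      **
r10=1010: * *     * *
r11=1011: ****    ****
r12=1100: *   *   *   *
r13=1101: **  **  **  **
r14=1110: * * * * * * * *
r15=1111: ****************
r16=10000: *               *
r17=10001: **              **

Answer: *
**
* *
****
*   *
**  **
* * * *
********
*       *
**      **
* *     * *
****    ****
*   *   *   *
**  **  **  **
* * * * * * * *
****************
*               *
**              **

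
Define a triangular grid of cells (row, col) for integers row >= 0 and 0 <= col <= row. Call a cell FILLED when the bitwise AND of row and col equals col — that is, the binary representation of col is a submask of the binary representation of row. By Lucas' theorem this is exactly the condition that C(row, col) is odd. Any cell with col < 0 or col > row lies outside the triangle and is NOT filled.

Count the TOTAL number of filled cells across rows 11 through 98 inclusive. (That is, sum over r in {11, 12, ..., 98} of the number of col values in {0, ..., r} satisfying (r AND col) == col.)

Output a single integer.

r11=1011 pc3: +8 =8
r12=1100 pc2: +4 =12
r13=1101 pc3: +8 =20
r14=1110 pc3: +8 =28
r15=1111 pc4: +16 =44
r16=10000 pc1: +2 =46
r17=10001 pc2: +4 =50
r18=10010 pc2: +4 =54
r19=10011 pc3: +8 =62
r20=10100 pc2: +4 =66
r21=10101 pc3: +8 =74
r22=10110 pc3: +8 =82
r23=10111 pc4: +16 =98
r24=11000 pc2: +4 =102
r25=11001 pc3: +8 =110
r26=11010 pc3: +8 =118
r27=11011 pc4: +16 =134
r28=11100 pc3: +8 =142
r29=11101 pc4: +16 =158
r30=11110 pc4: +16 =174
r31=11111 pc5: +32 =206
r32=100000 pc1: +2 =208
r33=100001 pc2: +4 =212
r34=100010 pc2: +4 =216
r35=100011 pc3: +8 =224
r36=100100 pc2: +4 =228
r37=100101 pc3: +8 =236
r38=100110 pc3: +8 =244
r39=100111 pc4: +16 =260
r40=101000 pc2: +4 =264
r41=101001 pc3: +8 =272
r42=101010 pc3: +8 =280
r43=101011 pc4: +16 =296
r44=101100 pc3: +8 =304
r45=101101 pc4: +16 =320
r46=101110 pc4: +16 =336
r47=101111 pc5: +32 =368
r48=110000 pc2: +4 =372
r49=110001 pc3: +8 =380
r50=110010 pc3: +8 =388
r51=110011 pc4: +16 =404
r52=110100 pc3: +8 =412
r53=110101 pc4: +16 =428
r54=110110 pc4: +16 =444
r55=110111 pc5: +32 =476
r56=111000 pc3: +8 =484
r57=111001 pc4: +16 =500
r58=111010 pc4: +16 =516
r59=111011 pc5: +32 =548
r60=111100 pc4: +16 =564
r61=111101 pc5: +32 =596
r62=111110 pc5: +32 =628
r63=111111 pc6: +64 =692
r64=1000000 pc1: +2 =694
r65=1000001 pc2: +4 =698
r66=1000010 pc2: +4 =702
r67=1000011 pc3: +8 =710
r68=1000100 pc2: +4 =714
r69=1000101 pc3: +8 =722
r70=1000110 pc3: +8 =730
r71=1000111 pc4: +16 =746
r72=1001000 pc2: +4 =750
r73=1001001 pc3: +8 =758
r74=1001010 pc3: +8 =766
r75=1001011 pc4: +16 =782
r76=1001100 pc3: +8 =790
r77=1001101 pc4: +16 =806
r78=1001110 pc4: +16 =822
r79=1001111 pc5: +32 =854
r80=1010000 pc2: +4 =858
r81=1010001 pc3: +8 =866
r82=1010010 pc3: +8 =874
r83=1010011 pc4: +16 =890
r84=1010100 pc3: +8 =898
r85=1010101 pc4: +16 =914
r86=1010110 pc4: +16 =930
r87=1010111 pc5: +32 =962
r88=1011000 pc3: +8 =970
r89=1011001 pc4: +16 =986
r90=1011010 pc4: +16 =1002
r91=1011011 pc5: +32 =1034
r92=1011100 pc4: +16 =1050
r93=1011101 pc5: +32 =1082
r94=1011110 pc5: +32 =1114
r95=1011111 pc6: +64 =1178
r96=1100000 pc2: +4 =1182
r97=1100001 pc3: +8 =1190
r98=1100010 pc3: +8 =1198

Answer: 1198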